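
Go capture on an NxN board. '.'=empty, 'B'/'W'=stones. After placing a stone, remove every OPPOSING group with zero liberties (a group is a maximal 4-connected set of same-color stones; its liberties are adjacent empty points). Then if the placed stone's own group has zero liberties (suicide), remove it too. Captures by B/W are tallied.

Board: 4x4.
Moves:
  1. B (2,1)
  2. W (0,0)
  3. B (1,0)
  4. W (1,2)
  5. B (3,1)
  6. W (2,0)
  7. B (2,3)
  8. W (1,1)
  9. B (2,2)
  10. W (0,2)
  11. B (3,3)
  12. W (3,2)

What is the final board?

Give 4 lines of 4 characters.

Answer: W.W.
.WW.
WBBB
.B.B

Derivation:
Move 1: B@(2,1) -> caps B=0 W=0
Move 2: W@(0,0) -> caps B=0 W=0
Move 3: B@(1,0) -> caps B=0 W=0
Move 4: W@(1,2) -> caps B=0 W=0
Move 5: B@(3,1) -> caps B=0 W=0
Move 6: W@(2,0) -> caps B=0 W=0
Move 7: B@(2,3) -> caps B=0 W=0
Move 8: W@(1,1) -> caps B=0 W=1
Move 9: B@(2,2) -> caps B=0 W=1
Move 10: W@(0,2) -> caps B=0 W=1
Move 11: B@(3,3) -> caps B=0 W=1
Move 12: W@(3,2) -> caps B=0 W=1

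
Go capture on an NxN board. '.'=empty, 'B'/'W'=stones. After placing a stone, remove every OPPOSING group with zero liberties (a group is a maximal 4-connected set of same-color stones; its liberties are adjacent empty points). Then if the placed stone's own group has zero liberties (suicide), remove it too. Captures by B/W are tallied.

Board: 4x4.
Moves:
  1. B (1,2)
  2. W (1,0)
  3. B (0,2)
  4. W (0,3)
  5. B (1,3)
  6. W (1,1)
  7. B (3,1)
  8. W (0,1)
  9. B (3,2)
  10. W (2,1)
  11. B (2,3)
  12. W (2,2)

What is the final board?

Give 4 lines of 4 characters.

Answer: .WB.
WWBB
.WWB
.BB.

Derivation:
Move 1: B@(1,2) -> caps B=0 W=0
Move 2: W@(1,0) -> caps B=0 W=0
Move 3: B@(0,2) -> caps B=0 W=0
Move 4: W@(0,3) -> caps B=0 W=0
Move 5: B@(1,3) -> caps B=1 W=0
Move 6: W@(1,1) -> caps B=1 W=0
Move 7: B@(3,1) -> caps B=1 W=0
Move 8: W@(0,1) -> caps B=1 W=0
Move 9: B@(3,2) -> caps B=1 W=0
Move 10: W@(2,1) -> caps B=1 W=0
Move 11: B@(2,3) -> caps B=1 W=0
Move 12: W@(2,2) -> caps B=1 W=0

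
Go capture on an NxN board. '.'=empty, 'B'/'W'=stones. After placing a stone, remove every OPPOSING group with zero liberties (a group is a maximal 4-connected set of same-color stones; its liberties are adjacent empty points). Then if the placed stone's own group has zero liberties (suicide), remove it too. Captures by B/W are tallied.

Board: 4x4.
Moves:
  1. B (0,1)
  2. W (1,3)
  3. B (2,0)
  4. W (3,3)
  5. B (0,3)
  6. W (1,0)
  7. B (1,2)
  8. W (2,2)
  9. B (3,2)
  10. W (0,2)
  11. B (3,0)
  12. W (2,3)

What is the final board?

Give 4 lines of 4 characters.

Answer: .BW.
W.BW
B.WW
B.BW

Derivation:
Move 1: B@(0,1) -> caps B=0 W=0
Move 2: W@(1,3) -> caps B=0 W=0
Move 3: B@(2,0) -> caps B=0 W=0
Move 4: W@(3,3) -> caps B=0 W=0
Move 5: B@(0,3) -> caps B=0 W=0
Move 6: W@(1,0) -> caps B=0 W=0
Move 7: B@(1,2) -> caps B=0 W=0
Move 8: W@(2,2) -> caps B=0 W=0
Move 9: B@(3,2) -> caps B=0 W=0
Move 10: W@(0,2) -> caps B=0 W=1
Move 11: B@(3,0) -> caps B=0 W=1
Move 12: W@(2,3) -> caps B=0 W=1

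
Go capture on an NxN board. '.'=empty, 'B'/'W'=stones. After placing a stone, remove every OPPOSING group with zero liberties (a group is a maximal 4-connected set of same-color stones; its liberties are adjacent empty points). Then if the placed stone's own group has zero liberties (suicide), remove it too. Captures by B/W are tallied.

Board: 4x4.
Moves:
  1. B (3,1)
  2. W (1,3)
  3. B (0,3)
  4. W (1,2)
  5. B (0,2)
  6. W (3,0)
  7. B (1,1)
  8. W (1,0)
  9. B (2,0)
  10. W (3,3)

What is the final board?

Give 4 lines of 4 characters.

Move 1: B@(3,1) -> caps B=0 W=0
Move 2: W@(1,3) -> caps B=0 W=0
Move 3: B@(0,3) -> caps B=0 W=0
Move 4: W@(1,2) -> caps B=0 W=0
Move 5: B@(0,2) -> caps B=0 W=0
Move 6: W@(3,0) -> caps B=0 W=0
Move 7: B@(1,1) -> caps B=0 W=0
Move 8: W@(1,0) -> caps B=0 W=0
Move 9: B@(2,0) -> caps B=1 W=0
Move 10: W@(3,3) -> caps B=1 W=0

Answer: ..BB
WBWW
B...
.B.W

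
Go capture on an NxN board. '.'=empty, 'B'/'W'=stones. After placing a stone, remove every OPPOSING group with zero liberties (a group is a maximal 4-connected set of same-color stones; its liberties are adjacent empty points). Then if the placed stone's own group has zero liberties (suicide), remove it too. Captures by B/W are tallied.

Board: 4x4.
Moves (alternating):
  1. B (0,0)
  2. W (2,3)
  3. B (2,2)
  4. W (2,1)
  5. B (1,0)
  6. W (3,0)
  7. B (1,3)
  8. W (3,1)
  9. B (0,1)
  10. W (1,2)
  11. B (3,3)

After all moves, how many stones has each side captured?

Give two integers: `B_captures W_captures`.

Answer: 1 0

Derivation:
Move 1: B@(0,0) -> caps B=0 W=0
Move 2: W@(2,3) -> caps B=0 W=0
Move 3: B@(2,2) -> caps B=0 W=0
Move 4: W@(2,1) -> caps B=0 W=0
Move 5: B@(1,0) -> caps B=0 W=0
Move 6: W@(3,0) -> caps B=0 W=0
Move 7: B@(1,3) -> caps B=0 W=0
Move 8: W@(3,1) -> caps B=0 W=0
Move 9: B@(0,1) -> caps B=0 W=0
Move 10: W@(1,2) -> caps B=0 W=0
Move 11: B@(3,3) -> caps B=1 W=0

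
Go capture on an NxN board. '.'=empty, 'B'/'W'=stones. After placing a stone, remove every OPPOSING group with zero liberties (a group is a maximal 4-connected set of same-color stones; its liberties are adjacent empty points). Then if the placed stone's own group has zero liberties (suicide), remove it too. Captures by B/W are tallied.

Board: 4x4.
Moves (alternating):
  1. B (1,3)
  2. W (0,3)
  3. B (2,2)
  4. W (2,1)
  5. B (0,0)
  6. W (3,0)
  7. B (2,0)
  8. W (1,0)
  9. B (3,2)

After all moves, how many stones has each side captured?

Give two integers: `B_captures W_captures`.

Move 1: B@(1,3) -> caps B=0 W=0
Move 2: W@(0,3) -> caps B=0 W=0
Move 3: B@(2,2) -> caps B=0 W=0
Move 4: W@(2,1) -> caps B=0 W=0
Move 5: B@(0,0) -> caps B=0 W=0
Move 6: W@(3,0) -> caps B=0 W=0
Move 7: B@(2,0) -> caps B=0 W=0
Move 8: W@(1,0) -> caps B=0 W=1
Move 9: B@(3,2) -> caps B=0 W=1

Answer: 0 1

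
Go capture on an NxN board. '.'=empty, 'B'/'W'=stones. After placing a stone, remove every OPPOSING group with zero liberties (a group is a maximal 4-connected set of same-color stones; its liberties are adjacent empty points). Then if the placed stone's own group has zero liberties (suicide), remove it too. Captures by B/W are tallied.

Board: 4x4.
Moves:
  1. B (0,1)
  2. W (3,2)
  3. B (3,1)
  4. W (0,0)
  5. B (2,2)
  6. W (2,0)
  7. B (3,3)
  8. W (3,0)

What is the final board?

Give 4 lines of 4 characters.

Move 1: B@(0,1) -> caps B=0 W=0
Move 2: W@(3,2) -> caps B=0 W=0
Move 3: B@(3,1) -> caps B=0 W=0
Move 4: W@(0,0) -> caps B=0 W=0
Move 5: B@(2,2) -> caps B=0 W=0
Move 6: W@(2,0) -> caps B=0 W=0
Move 7: B@(3,3) -> caps B=1 W=0
Move 8: W@(3,0) -> caps B=1 W=0

Answer: WB..
....
W.B.
WB.B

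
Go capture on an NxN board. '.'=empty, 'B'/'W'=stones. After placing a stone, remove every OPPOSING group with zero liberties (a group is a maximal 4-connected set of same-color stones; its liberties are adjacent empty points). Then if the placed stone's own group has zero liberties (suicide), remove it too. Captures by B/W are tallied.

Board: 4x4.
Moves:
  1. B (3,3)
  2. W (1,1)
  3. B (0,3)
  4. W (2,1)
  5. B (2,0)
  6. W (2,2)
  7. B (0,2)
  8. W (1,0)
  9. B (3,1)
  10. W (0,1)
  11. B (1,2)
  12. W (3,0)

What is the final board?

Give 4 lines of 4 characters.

Move 1: B@(3,3) -> caps B=0 W=0
Move 2: W@(1,1) -> caps B=0 W=0
Move 3: B@(0,3) -> caps B=0 W=0
Move 4: W@(2,1) -> caps B=0 W=0
Move 5: B@(2,0) -> caps B=0 W=0
Move 6: W@(2,2) -> caps B=0 W=0
Move 7: B@(0,2) -> caps B=0 W=0
Move 8: W@(1,0) -> caps B=0 W=0
Move 9: B@(3,1) -> caps B=0 W=0
Move 10: W@(0,1) -> caps B=0 W=0
Move 11: B@(1,2) -> caps B=0 W=0
Move 12: W@(3,0) -> caps B=0 W=1

Answer: .WBB
WWB.
.WW.
WB.B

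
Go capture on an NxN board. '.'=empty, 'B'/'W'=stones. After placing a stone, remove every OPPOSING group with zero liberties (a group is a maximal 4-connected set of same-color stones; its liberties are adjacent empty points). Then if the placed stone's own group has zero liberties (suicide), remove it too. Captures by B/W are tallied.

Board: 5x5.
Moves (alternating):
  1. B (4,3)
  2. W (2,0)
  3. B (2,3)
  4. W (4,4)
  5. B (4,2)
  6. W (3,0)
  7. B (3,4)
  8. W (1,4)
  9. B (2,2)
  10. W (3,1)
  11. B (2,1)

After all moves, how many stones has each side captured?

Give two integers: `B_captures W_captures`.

Answer: 1 0

Derivation:
Move 1: B@(4,3) -> caps B=0 W=0
Move 2: W@(2,0) -> caps B=0 W=0
Move 3: B@(2,3) -> caps B=0 W=0
Move 4: W@(4,4) -> caps B=0 W=0
Move 5: B@(4,2) -> caps B=0 W=0
Move 6: W@(3,0) -> caps B=0 W=0
Move 7: B@(3,4) -> caps B=1 W=0
Move 8: W@(1,4) -> caps B=1 W=0
Move 9: B@(2,2) -> caps B=1 W=0
Move 10: W@(3,1) -> caps B=1 W=0
Move 11: B@(2,1) -> caps B=1 W=0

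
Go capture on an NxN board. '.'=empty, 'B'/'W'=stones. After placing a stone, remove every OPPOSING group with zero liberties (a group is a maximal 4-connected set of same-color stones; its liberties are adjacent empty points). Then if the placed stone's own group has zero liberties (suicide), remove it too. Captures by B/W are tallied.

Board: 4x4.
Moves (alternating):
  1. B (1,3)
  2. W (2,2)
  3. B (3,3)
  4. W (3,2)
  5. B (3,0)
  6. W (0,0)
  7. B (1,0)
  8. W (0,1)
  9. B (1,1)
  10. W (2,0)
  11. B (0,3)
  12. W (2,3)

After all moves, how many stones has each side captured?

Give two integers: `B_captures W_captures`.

Answer: 0 1

Derivation:
Move 1: B@(1,3) -> caps B=0 W=0
Move 2: W@(2,2) -> caps B=0 W=0
Move 3: B@(3,3) -> caps B=0 W=0
Move 4: W@(3,2) -> caps B=0 W=0
Move 5: B@(3,0) -> caps B=0 W=0
Move 6: W@(0,0) -> caps B=0 W=0
Move 7: B@(1,0) -> caps B=0 W=0
Move 8: W@(0,1) -> caps B=0 W=0
Move 9: B@(1,1) -> caps B=0 W=0
Move 10: W@(2,0) -> caps B=0 W=0
Move 11: B@(0,3) -> caps B=0 W=0
Move 12: W@(2,3) -> caps B=0 W=1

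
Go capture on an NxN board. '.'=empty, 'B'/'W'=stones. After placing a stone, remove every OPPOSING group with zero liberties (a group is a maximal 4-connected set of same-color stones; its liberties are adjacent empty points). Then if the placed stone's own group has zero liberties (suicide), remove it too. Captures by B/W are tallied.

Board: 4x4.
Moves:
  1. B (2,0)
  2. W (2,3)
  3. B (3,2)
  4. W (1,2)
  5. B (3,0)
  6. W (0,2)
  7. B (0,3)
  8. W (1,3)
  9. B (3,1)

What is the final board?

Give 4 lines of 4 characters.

Move 1: B@(2,0) -> caps B=0 W=0
Move 2: W@(2,3) -> caps B=0 W=0
Move 3: B@(3,2) -> caps B=0 W=0
Move 4: W@(1,2) -> caps B=0 W=0
Move 5: B@(3,0) -> caps B=0 W=0
Move 6: W@(0,2) -> caps B=0 W=0
Move 7: B@(0,3) -> caps B=0 W=0
Move 8: W@(1,3) -> caps B=0 W=1
Move 9: B@(3,1) -> caps B=0 W=1

Answer: ..W.
..WW
B..W
BBB.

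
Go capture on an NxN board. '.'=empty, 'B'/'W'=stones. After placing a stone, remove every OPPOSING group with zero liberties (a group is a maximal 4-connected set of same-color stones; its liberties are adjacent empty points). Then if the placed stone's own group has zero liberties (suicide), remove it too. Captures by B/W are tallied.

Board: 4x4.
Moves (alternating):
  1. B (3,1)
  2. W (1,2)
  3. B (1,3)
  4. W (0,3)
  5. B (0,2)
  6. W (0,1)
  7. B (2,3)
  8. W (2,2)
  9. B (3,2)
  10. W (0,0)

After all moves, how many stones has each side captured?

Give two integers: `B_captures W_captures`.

Answer: 1 0

Derivation:
Move 1: B@(3,1) -> caps B=0 W=0
Move 2: W@(1,2) -> caps B=0 W=0
Move 3: B@(1,3) -> caps B=0 W=0
Move 4: W@(0,3) -> caps B=0 W=0
Move 5: B@(0,2) -> caps B=1 W=0
Move 6: W@(0,1) -> caps B=1 W=0
Move 7: B@(2,3) -> caps B=1 W=0
Move 8: W@(2,2) -> caps B=1 W=0
Move 9: B@(3,2) -> caps B=1 W=0
Move 10: W@(0,0) -> caps B=1 W=0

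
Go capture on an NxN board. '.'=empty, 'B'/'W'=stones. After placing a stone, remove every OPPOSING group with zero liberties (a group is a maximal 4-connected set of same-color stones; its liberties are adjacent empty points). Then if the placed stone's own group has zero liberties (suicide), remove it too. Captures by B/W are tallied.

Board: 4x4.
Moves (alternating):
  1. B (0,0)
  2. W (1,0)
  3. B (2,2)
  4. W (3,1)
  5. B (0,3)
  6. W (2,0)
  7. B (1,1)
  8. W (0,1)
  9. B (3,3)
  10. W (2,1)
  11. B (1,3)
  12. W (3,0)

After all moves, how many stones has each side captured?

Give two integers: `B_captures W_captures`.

Answer: 0 1

Derivation:
Move 1: B@(0,0) -> caps B=0 W=0
Move 2: W@(1,0) -> caps B=0 W=0
Move 3: B@(2,2) -> caps B=0 W=0
Move 4: W@(3,1) -> caps B=0 W=0
Move 5: B@(0,3) -> caps B=0 W=0
Move 6: W@(2,0) -> caps B=0 W=0
Move 7: B@(1,1) -> caps B=0 W=0
Move 8: W@(0,1) -> caps B=0 W=1
Move 9: B@(3,3) -> caps B=0 W=1
Move 10: W@(2,1) -> caps B=0 W=1
Move 11: B@(1,3) -> caps B=0 W=1
Move 12: W@(3,0) -> caps B=0 W=1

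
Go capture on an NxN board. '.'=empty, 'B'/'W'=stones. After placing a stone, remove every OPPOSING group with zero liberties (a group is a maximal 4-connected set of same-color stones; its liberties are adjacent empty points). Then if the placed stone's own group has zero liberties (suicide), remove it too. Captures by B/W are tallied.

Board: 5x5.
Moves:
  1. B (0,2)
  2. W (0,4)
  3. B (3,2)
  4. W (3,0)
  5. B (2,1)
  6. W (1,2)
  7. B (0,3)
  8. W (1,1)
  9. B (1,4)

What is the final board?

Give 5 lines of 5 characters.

Answer: ..BB.
.WW.B
.B...
W.B..
.....

Derivation:
Move 1: B@(0,2) -> caps B=0 W=0
Move 2: W@(0,4) -> caps B=0 W=0
Move 3: B@(3,2) -> caps B=0 W=0
Move 4: W@(3,0) -> caps B=0 W=0
Move 5: B@(2,1) -> caps B=0 W=0
Move 6: W@(1,2) -> caps B=0 W=0
Move 7: B@(0,3) -> caps B=0 W=0
Move 8: W@(1,1) -> caps B=0 W=0
Move 9: B@(1,4) -> caps B=1 W=0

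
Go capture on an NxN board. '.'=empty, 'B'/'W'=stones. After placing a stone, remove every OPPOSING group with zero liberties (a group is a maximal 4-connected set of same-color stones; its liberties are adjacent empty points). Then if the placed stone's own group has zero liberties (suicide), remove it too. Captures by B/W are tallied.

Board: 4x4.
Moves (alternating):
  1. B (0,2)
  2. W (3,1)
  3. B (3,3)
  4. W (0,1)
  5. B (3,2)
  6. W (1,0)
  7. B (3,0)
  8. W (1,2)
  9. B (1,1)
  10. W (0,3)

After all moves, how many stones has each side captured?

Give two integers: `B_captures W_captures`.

Move 1: B@(0,2) -> caps B=0 W=0
Move 2: W@(3,1) -> caps B=0 W=0
Move 3: B@(3,3) -> caps B=0 W=0
Move 4: W@(0,1) -> caps B=0 W=0
Move 5: B@(3,2) -> caps B=0 W=0
Move 6: W@(1,0) -> caps B=0 W=0
Move 7: B@(3,0) -> caps B=0 W=0
Move 8: W@(1,2) -> caps B=0 W=0
Move 9: B@(1,1) -> caps B=0 W=0
Move 10: W@(0,3) -> caps B=0 W=1

Answer: 0 1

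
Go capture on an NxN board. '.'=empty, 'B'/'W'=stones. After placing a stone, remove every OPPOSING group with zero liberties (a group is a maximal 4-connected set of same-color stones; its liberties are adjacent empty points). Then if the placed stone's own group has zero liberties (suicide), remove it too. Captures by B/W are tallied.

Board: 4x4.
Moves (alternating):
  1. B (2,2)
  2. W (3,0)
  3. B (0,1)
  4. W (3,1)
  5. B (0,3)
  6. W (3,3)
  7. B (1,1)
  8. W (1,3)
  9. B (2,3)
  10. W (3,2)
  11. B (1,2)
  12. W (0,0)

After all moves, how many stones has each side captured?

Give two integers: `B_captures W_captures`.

Move 1: B@(2,2) -> caps B=0 W=0
Move 2: W@(3,0) -> caps B=0 W=0
Move 3: B@(0,1) -> caps B=0 W=0
Move 4: W@(3,1) -> caps B=0 W=0
Move 5: B@(0,3) -> caps B=0 W=0
Move 6: W@(3,3) -> caps B=0 W=0
Move 7: B@(1,1) -> caps B=0 W=0
Move 8: W@(1,3) -> caps B=0 W=0
Move 9: B@(2,3) -> caps B=0 W=0
Move 10: W@(3,2) -> caps B=0 W=0
Move 11: B@(1,2) -> caps B=1 W=0
Move 12: W@(0,0) -> caps B=1 W=0

Answer: 1 0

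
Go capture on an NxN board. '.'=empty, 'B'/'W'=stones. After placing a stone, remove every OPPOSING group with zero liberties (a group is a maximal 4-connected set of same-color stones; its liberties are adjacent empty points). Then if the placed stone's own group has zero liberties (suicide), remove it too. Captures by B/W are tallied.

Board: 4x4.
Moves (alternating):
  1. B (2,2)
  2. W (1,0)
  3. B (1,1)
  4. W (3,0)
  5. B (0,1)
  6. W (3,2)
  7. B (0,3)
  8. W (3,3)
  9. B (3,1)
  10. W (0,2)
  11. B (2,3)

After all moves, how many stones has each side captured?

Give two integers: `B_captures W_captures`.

Answer: 2 0

Derivation:
Move 1: B@(2,2) -> caps B=0 W=0
Move 2: W@(1,0) -> caps B=0 W=0
Move 3: B@(1,1) -> caps B=0 W=0
Move 4: W@(3,0) -> caps B=0 W=0
Move 5: B@(0,1) -> caps B=0 W=0
Move 6: W@(3,2) -> caps B=0 W=0
Move 7: B@(0,3) -> caps B=0 W=0
Move 8: W@(3,3) -> caps B=0 W=0
Move 9: B@(3,1) -> caps B=0 W=0
Move 10: W@(0,2) -> caps B=0 W=0
Move 11: B@(2,3) -> caps B=2 W=0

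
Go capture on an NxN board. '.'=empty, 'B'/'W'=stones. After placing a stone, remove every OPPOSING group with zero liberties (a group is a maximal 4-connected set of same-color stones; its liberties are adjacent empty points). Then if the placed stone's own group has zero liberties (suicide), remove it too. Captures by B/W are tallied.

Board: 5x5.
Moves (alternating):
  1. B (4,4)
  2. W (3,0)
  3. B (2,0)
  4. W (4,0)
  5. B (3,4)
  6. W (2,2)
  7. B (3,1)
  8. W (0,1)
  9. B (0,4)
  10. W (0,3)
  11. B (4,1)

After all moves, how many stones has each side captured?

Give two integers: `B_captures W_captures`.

Move 1: B@(4,4) -> caps B=0 W=0
Move 2: W@(3,0) -> caps B=0 W=0
Move 3: B@(2,0) -> caps B=0 W=0
Move 4: W@(4,0) -> caps B=0 W=0
Move 5: B@(3,4) -> caps B=0 W=0
Move 6: W@(2,2) -> caps B=0 W=0
Move 7: B@(3,1) -> caps B=0 W=0
Move 8: W@(0,1) -> caps B=0 W=0
Move 9: B@(0,4) -> caps B=0 W=0
Move 10: W@(0,3) -> caps B=0 W=0
Move 11: B@(4,1) -> caps B=2 W=0

Answer: 2 0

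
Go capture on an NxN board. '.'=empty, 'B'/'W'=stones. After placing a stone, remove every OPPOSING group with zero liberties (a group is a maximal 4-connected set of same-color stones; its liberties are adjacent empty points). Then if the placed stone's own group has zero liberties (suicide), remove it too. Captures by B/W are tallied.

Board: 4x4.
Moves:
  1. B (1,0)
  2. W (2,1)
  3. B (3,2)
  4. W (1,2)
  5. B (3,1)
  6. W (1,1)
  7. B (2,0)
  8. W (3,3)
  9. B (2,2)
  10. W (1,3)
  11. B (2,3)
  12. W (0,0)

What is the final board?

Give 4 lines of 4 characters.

Move 1: B@(1,0) -> caps B=0 W=0
Move 2: W@(2,1) -> caps B=0 W=0
Move 3: B@(3,2) -> caps B=0 W=0
Move 4: W@(1,2) -> caps B=0 W=0
Move 5: B@(3,1) -> caps B=0 W=0
Move 6: W@(1,1) -> caps B=0 W=0
Move 7: B@(2,0) -> caps B=0 W=0
Move 8: W@(3,3) -> caps B=0 W=0
Move 9: B@(2,2) -> caps B=0 W=0
Move 10: W@(1,3) -> caps B=0 W=0
Move 11: B@(2,3) -> caps B=1 W=0
Move 12: W@(0,0) -> caps B=1 W=0

Answer: W...
BWWW
BWBB
.BB.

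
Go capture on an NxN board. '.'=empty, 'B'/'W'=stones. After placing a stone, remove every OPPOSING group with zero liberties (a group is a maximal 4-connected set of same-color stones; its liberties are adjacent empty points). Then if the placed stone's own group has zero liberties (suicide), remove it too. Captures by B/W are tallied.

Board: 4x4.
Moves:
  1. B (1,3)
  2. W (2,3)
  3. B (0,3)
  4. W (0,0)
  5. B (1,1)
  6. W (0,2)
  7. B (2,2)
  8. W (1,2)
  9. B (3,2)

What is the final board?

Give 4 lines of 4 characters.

Move 1: B@(1,3) -> caps B=0 W=0
Move 2: W@(2,3) -> caps B=0 W=0
Move 3: B@(0,3) -> caps B=0 W=0
Move 4: W@(0,0) -> caps B=0 W=0
Move 5: B@(1,1) -> caps B=0 W=0
Move 6: W@(0,2) -> caps B=0 W=0
Move 7: B@(2,2) -> caps B=0 W=0
Move 8: W@(1,2) -> caps B=0 W=2
Move 9: B@(3,2) -> caps B=0 W=2

Answer: W.W.
.BW.
..BW
..B.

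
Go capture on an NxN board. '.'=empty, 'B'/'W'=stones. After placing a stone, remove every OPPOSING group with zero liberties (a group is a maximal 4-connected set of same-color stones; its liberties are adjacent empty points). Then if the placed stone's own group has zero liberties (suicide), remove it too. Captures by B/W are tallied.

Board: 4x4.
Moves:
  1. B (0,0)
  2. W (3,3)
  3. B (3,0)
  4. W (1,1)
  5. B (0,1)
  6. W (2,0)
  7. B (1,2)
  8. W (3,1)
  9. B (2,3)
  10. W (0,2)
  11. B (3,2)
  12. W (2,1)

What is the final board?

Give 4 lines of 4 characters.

Answer: BBW.
.WB.
WW.B
.WB.

Derivation:
Move 1: B@(0,0) -> caps B=0 W=0
Move 2: W@(3,3) -> caps B=0 W=0
Move 3: B@(3,0) -> caps B=0 W=0
Move 4: W@(1,1) -> caps B=0 W=0
Move 5: B@(0,1) -> caps B=0 W=0
Move 6: W@(2,0) -> caps B=0 W=0
Move 7: B@(1,2) -> caps B=0 W=0
Move 8: W@(3,1) -> caps B=0 W=1
Move 9: B@(2,3) -> caps B=0 W=1
Move 10: W@(0,2) -> caps B=0 W=1
Move 11: B@(3,2) -> caps B=1 W=1
Move 12: W@(2,1) -> caps B=1 W=1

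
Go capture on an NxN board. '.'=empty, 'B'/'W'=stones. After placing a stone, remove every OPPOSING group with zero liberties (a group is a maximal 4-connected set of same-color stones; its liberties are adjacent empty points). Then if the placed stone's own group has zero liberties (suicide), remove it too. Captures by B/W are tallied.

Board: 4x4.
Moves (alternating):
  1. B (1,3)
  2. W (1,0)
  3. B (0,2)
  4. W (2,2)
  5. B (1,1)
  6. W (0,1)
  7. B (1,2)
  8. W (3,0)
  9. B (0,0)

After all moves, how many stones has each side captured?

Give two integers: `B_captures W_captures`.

Answer: 1 0

Derivation:
Move 1: B@(1,3) -> caps B=0 W=0
Move 2: W@(1,0) -> caps B=0 W=0
Move 3: B@(0,2) -> caps B=0 W=0
Move 4: W@(2,2) -> caps B=0 W=0
Move 5: B@(1,1) -> caps B=0 W=0
Move 6: W@(0,1) -> caps B=0 W=0
Move 7: B@(1,2) -> caps B=0 W=0
Move 8: W@(3,0) -> caps B=0 W=0
Move 9: B@(0,0) -> caps B=1 W=0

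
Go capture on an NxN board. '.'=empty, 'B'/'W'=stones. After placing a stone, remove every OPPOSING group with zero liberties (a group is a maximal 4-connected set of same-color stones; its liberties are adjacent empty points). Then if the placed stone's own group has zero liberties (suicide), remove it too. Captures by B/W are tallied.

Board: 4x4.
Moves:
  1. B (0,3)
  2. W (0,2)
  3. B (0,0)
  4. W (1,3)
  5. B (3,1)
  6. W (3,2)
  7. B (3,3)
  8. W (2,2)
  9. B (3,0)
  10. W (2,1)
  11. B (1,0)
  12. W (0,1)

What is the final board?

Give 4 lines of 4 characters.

Answer: BWW.
B..W
.WW.
BBWB

Derivation:
Move 1: B@(0,3) -> caps B=0 W=0
Move 2: W@(0,2) -> caps B=0 W=0
Move 3: B@(0,0) -> caps B=0 W=0
Move 4: W@(1,3) -> caps B=0 W=1
Move 5: B@(3,1) -> caps B=0 W=1
Move 6: W@(3,2) -> caps B=0 W=1
Move 7: B@(3,3) -> caps B=0 W=1
Move 8: W@(2,2) -> caps B=0 W=1
Move 9: B@(3,0) -> caps B=0 W=1
Move 10: W@(2,1) -> caps B=0 W=1
Move 11: B@(1,0) -> caps B=0 W=1
Move 12: W@(0,1) -> caps B=0 W=1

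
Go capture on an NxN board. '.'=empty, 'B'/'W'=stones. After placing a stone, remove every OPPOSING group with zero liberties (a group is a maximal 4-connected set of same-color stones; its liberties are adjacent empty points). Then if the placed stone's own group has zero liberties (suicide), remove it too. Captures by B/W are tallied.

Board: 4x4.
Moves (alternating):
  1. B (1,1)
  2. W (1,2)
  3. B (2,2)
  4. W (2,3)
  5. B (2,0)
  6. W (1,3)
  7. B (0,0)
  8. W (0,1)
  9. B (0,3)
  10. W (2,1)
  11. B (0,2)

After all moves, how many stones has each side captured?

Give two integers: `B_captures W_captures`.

Answer: 1 0

Derivation:
Move 1: B@(1,1) -> caps B=0 W=0
Move 2: W@(1,2) -> caps B=0 W=0
Move 3: B@(2,2) -> caps B=0 W=0
Move 4: W@(2,3) -> caps B=0 W=0
Move 5: B@(2,0) -> caps B=0 W=0
Move 6: W@(1,3) -> caps B=0 W=0
Move 7: B@(0,0) -> caps B=0 W=0
Move 8: W@(0,1) -> caps B=0 W=0
Move 9: B@(0,3) -> caps B=0 W=0
Move 10: W@(2,1) -> caps B=0 W=0
Move 11: B@(0,2) -> caps B=1 W=0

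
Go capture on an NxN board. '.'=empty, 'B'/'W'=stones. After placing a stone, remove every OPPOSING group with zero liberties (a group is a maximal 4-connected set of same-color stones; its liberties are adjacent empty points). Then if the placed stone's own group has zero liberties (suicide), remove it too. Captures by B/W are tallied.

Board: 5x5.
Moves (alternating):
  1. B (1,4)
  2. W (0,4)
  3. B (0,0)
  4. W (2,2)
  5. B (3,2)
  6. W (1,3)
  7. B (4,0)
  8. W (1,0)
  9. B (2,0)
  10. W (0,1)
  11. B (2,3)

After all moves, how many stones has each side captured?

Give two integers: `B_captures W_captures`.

Answer: 0 1

Derivation:
Move 1: B@(1,4) -> caps B=0 W=0
Move 2: W@(0,4) -> caps B=0 W=0
Move 3: B@(0,0) -> caps B=0 W=0
Move 4: W@(2,2) -> caps B=0 W=0
Move 5: B@(3,2) -> caps B=0 W=0
Move 6: W@(1,3) -> caps B=0 W=0
Move 7: B@(4,0) -> caps B=0 W=0
Move 8: W@(1,0) -> caps B=0 W=0
Move 9: B@(2,0) -> caps B=0 W=0
Move 10: W@(0,1) -> caps B=0 W=1
Move 11: B@(2,3) -> caps B=0 W=1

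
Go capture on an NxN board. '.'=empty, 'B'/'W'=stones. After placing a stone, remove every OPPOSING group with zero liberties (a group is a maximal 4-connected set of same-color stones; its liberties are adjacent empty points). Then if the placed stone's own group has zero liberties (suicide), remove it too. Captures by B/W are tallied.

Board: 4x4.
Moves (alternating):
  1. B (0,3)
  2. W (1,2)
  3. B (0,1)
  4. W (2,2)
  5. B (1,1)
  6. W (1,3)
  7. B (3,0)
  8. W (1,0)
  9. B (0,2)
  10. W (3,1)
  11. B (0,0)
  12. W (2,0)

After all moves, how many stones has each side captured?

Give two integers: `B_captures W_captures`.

Move 1: B@(0,3) -> caps B=0 W=0
Move 2: W@(1,2) -> caps B=0 W=0
Move 3: B@(0,1) -> caps B=0 W=0
Move 4: W@(2,2) -> caps B=0 W=0
Move 5: B@(1,1) -> caps B=0 W=0
Move 6: W@(1,3) -> caps B=0 W=0
Move 7: B@(3,0) -> caps B=0 W=0
Move 8: W@(1,0) -> caps B=0 W=0
Move 9: B@(0,2) -> caps B=0 W=0
Move 10: W@(3,1) -> caps B=0 W=0
Move 11: B@(0,0) -> caps B=0 W=0
Move 12: W@(2,0) -> caps B=0 W=1

Answer: 0 1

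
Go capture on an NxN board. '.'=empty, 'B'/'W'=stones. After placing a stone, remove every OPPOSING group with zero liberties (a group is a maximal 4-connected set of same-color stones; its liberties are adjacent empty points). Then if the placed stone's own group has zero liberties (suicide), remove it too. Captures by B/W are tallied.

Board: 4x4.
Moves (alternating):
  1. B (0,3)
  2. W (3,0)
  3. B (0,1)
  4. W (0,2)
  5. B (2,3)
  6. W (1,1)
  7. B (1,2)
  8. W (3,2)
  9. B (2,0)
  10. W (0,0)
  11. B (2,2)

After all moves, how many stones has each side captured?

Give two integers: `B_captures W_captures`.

Answer: 1 0

Derivation:
Move 1: B@(0,3) -> caps B=0 W=0
Move 2: W@(3,0) -> caps B=0 W=0
Move 3: B@(0,1) -> caps B=0 W=0
Move 4: W@(0,2) -> caps B=0 W=0
Move 5: B@(2,3) -> caps B=0 W=0
Move 6: W@(1,1) -> caps B=0 W=0
Move 7: B@(1,2) -> caps B=1 W=0
Move 8: W@(3,2) -> caps B=1 W=0
Move 9: B@(2,0) -> caps B=1 W=0
Move 10: W@(0,0) -> caps B=1 W=0
Move 11: B@(2,2) -> caps B=1 W=0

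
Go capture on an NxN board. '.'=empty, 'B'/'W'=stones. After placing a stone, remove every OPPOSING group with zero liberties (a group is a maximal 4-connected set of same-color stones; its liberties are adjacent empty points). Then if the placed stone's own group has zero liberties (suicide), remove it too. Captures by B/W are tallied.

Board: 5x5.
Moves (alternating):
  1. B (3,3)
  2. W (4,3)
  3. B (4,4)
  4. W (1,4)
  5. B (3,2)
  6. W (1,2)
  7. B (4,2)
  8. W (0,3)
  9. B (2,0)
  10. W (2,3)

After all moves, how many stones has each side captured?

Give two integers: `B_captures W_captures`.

Move 1: B@(3,3) -> caps B=0 W=0
Move 2: W@(4,3) -> caps B=0 W=0
Move 3: B@(4,4) -> caps B=0 W=0
Move 4: W@(1,4) -> caps B=0 W=0
Move 5: B@(3,2) -> caps B=0 W=0
Move 6: W@(1,2) -> caps B=0 W=0
Move 7: B@(4,2) -> caps B=1 W=0
Move 8: W@(0,3) -> caps B=1 W=0
Move 9: B@(2,0) -> caps B=1 W=0
Move 10: W@(2,3) -> caps B=1 W=0

Answer: 1 0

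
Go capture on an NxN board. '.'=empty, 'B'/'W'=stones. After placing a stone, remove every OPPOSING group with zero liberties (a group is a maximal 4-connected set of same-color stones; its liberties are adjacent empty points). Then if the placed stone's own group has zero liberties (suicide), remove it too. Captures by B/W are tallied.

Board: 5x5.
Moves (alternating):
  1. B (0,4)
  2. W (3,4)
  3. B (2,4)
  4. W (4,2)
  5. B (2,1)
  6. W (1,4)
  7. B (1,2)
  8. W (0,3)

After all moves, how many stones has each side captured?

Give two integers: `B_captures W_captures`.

Answer: 0 1

Derivation:
Move 1: B@(0,4) -> caps B=0 W=0
Move 2: W@(3,4) -> caps B=0 W=0
Move 3: B@(2,4) -> caps B=0 W=0
Move 4: W@(4,2) -> caps B=0 W=0
Move 5: B@(2,1) -> caps B=0 W=0
Move 6: W@(1,4) -> caps B=0 W=0
Move 7: B@(1,2) -> caps B=0 W=0
Move 8: W@(0,3) -> caps B=0 W=1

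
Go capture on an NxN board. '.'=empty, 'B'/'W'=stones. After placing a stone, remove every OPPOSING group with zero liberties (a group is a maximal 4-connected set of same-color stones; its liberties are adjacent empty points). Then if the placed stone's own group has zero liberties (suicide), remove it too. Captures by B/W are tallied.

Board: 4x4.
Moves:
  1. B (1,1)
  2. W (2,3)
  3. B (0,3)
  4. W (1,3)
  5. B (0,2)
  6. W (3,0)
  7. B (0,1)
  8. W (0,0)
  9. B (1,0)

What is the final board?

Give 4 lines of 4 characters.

Move 1: B@(1,1) -> caps B=0 W=0
Move 2: W@(2,3) -> caps B=0 W=0
Move 3: B@(0,3) -> caps B=0 W=0
Move 4: W@(1,3) -> caps B=0 W=0
Move 5: B@(0,2) -> caps B=0 W=0
Move 6: W@(3,0) -> caps B=0 W=0
Move 7: B@(0,1) -> caps B=0 W=0
Move 8: W@(0,0) -> caps B=0 W=0
Move 9: B@(1,0) -> caps B=1 W=0

Answer: .BBB
BB.W
...W
W...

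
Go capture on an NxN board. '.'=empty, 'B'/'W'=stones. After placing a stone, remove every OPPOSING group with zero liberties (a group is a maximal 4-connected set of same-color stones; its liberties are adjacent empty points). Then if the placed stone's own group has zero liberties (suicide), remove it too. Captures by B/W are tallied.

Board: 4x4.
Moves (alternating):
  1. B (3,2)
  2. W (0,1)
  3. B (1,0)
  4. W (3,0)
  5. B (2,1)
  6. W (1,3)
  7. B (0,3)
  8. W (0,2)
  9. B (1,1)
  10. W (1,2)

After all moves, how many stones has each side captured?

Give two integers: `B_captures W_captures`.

Move 1: B@(3,2) -> caps B=0 W=0
Move 2: W@(0,1) -> caps B=0 W=0
Move 3: B@(1,0) -> caps B=0 W=0
Move 4: W@(3,0) -> caps B=0 W=0
Move 5: B@(2,1) -> caps B=0 W=0
Move 6: W@(1,3) -> caps B=0 W=0
Move 7: B@(0,3) -> caps B=0 W=0
Move 8: W@(0,2) -> caps B=0 W=1
Move 9: B@(1,1) -> caps B=0 W=1
Move 10: W@(1,2) -> caps B=0 W=1

Answer: 0 1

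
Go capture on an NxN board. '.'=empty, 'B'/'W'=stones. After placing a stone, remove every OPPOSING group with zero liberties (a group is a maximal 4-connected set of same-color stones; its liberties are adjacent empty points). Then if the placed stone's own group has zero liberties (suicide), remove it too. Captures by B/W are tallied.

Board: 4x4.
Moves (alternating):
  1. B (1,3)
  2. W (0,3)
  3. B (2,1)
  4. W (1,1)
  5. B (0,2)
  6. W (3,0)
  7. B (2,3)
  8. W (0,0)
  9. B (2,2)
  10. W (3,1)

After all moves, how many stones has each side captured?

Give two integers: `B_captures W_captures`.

Move 1: B@(1,3) -> caps B=0 W=0
Move 2: W@(0,3) -> caps B=0 W=0
Move 3: B@(2,1) -> caps B=0 W=0
Move 4: W@(1,1) -> caps B=0 W=0
Move 5: B@(0,2) -> caps B=1 W=0
Move 6: W@(3,0) -> caps B=1 W=0
Move 7: B@(2,3) -> caps B=1 W=0
Move 8: W@(0,0) -> caps B=1 W=0
Move 9: B@(2,2) -> caps B=1 W=0
Move 10: W@(3,1) -> caps B=1 W=0

Answer: 1 0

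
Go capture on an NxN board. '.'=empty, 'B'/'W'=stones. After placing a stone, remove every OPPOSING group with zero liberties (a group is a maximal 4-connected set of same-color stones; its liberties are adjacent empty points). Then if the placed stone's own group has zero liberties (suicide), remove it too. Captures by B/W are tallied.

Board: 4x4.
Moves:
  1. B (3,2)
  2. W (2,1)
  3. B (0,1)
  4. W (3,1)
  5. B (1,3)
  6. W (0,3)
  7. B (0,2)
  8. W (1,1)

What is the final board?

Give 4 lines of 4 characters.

Answer: .BB.
.W.B
.W..
.WB.

Derivation:
Move 1: B@(3,2) -> caps B=0 W=0
Move 2: W@(2,1) -> caps B=0 W=0
Move 3: B@(0,1) -> caps B=0 W=0
Move 4: W@(3,1) -> caps B=0 W=0
Move 5: B@(1,3) -> caps B=0 W=0
Move 6: W@(0,3) -> caps B=0 W=0
Move 7: B@(0,2) -> caps B=1 W=0
Move 8: W@(1,1) -> caps B=1 W=0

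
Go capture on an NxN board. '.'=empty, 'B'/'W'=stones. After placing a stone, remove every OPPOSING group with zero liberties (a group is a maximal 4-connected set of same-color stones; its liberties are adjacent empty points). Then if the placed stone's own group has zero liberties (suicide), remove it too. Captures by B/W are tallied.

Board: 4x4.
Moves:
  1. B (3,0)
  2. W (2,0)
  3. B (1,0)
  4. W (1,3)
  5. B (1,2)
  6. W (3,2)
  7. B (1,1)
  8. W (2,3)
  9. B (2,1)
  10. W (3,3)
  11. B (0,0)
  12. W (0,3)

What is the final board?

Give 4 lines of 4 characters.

Answer: B..W
BBBW
.B.W
B.WW

Derivation:
Move 1: B@(3,0) -> caps B=0 W=0
Move 2: W@(2,0) -> caps B=0 W=0
Move 3: B@(1,0) -> caps B=0 W=0
Move 4: W@(1,3) -> caps B=0 W=0
Move 5: B@(1,2) -> caps B=0 W=0
Move 6: W@(3,2) -> caps B=0 W=0
Move 7: B@(1,1) -> caps B=0 W=0
Move 8: W@(2,3) -> caps B=0 W=0
Move 9: B@(2,1) -> caps B=1 W=0
Move 10: W@(3,3) -> caps B=1 W=0
Move 11: B@(0,0) -> caps B=1 W=0
Move 12: W@(0,3) -> caps B=1 W=0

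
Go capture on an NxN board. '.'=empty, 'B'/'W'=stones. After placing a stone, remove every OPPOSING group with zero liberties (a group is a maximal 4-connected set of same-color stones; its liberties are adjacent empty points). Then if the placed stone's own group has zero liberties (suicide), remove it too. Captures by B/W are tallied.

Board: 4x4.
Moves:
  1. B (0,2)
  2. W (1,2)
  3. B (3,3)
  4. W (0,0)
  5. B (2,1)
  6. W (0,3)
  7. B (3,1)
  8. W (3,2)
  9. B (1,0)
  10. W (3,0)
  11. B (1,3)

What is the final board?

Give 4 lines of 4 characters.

Answer: W.B.
B.WB
.B..
WBWB

Derivation:
Move 1: B@(0,2) -> caps B=0 W=0
Move 2: W@(1,2) -> caps B=0 W=0
Move 3: B@(3,3) -> caps B=0 W=0
Move 4: W@(0,0) -> caps B=0 W=0
Move 5: B@(2,1) -> caps B=0 W=0
Move 6: W@(0,3) -> caps B=0 W=0
Move 7: B@(3,1) -> caps B=0 W=0
Move 8: W@(3,2) -> caps B=0 W=0
Move 9: B@(1,0) -> caps B=0 W=0
Move 10: W@(3,0) -> caps B=0 W=0
Move 11: B@(1,3) -> caps B=1 W=0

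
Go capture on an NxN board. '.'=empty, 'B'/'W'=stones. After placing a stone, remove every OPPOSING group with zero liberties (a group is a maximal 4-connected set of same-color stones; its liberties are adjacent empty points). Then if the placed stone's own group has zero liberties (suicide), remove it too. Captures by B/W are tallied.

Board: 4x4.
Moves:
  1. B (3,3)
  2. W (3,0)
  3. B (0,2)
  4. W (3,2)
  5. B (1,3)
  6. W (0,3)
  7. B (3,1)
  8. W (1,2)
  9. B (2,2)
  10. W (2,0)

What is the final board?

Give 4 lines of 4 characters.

Move 1: B@(3,3) -> caps B=0 W=0
Move 2: W@(3,0) -> caps B=0 W=0
Move 3: B@(0,2) -> caps B=0 W=0
Move 4: W@(3,2) -> caps B=0 W=0
Move 5: B@(1,3) -> caps B=0 W=0
Move 6: W@(0,3) -> caps B=0 W=0
Move 7: B@(3,1) -> caps B=0 W=0
Move 8: W@(1,2) -> caps B=0 W=0
Move 9: B@(2,2) -> caps B=1 W=0
Move 10: W@(2,0) -> caps B=1 W=0

Answer: ..B.
..WB
W.B.
WB.B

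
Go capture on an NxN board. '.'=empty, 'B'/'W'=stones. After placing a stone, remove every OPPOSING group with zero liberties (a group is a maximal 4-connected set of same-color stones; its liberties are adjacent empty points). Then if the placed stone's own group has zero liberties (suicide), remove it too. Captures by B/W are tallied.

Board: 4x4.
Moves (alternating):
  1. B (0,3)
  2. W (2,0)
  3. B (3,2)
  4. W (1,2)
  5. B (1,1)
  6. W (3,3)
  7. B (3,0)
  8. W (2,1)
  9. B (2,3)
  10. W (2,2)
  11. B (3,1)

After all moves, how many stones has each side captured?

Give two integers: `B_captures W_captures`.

Answer: 1 0

Derivation:
Move 1: B@(0,3) -> caps B=0 W=0
Move 2: W@(2,0) -> caps B=0 W=0
Move 3: B@(3,2) -> caps B=0 W=0
Move 4: W@(1,2) -> caps B=0 W=0
Move 5: B@(1,1) -> caps B=0 W=0
Move 6: W@(3,3) -> caps B=0 W=0
Move 7: B@(3,0) -> caps B=0 W=0
Move 8: W@(2,1) -> caps B=0 W=0
Move 9: B@(2,3) -> caps B=1 W=0
Move 10: W@(2,2) -> caps B=1 W=0
Move 11: B@(3,1) -> caps B=1 W=0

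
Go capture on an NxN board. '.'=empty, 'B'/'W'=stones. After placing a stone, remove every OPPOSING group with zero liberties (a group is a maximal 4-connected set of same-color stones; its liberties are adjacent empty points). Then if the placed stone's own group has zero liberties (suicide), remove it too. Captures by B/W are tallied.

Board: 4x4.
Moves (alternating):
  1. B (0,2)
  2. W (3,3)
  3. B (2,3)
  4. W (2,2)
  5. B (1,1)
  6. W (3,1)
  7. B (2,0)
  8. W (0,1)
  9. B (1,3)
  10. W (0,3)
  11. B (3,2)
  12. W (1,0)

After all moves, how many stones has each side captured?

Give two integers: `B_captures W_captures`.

Answer: 1 0

Derivation:
Move 1: B@(0,2) -> caps B=0 W=0
Move 2: W@(3,3) -> caps B=0 W=0
Move 3: B@(2,3) -> caps B=0 W=0
Move 4: W@(2,2) -> caps B=0 W=0
Move 5: B@(1,1) -> caps B=0 W=0
Move 6: W@(3,1) -> caps B=0 W=0
Move 7: B@(2,0) -> caps B=0 W=0
Move 8: W@(0,1) -> caps B=0 W=0
Move 9: B@(1,3) -> caps B=0 W=0
Move 10: W@(0,3) -> caps B=0 W=0
Move 11: B@(3,2) -> caps B=1 W=0
Move 12: W@(1,0) -> caps B=1 W=0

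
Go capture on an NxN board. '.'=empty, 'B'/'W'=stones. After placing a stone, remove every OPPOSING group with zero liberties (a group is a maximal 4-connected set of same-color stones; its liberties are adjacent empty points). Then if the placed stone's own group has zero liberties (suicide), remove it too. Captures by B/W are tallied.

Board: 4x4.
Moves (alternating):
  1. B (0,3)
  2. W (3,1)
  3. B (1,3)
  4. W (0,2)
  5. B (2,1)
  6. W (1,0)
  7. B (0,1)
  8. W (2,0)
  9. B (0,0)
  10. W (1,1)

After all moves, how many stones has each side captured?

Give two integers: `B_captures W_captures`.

Answer: 0 2

Derivation:
Move 1: B@(0,3) -> caps B=0 W=0
Move 2: W@(3,1) -> caps B=0 W=0
Move 3: B@(1,3) -> caps B=0 W=0
Move 4: W@(0,2) -> caps B=0 W=0
Move 5: B@(2,1) -> caps B=0 W=0
Move 6: W@(1,0) -> caps B=0 W=0
Move 7: B@(0,1) -> caps B=0 W=0
Move 8: W@(2,0) -> caps B=0 W=0
Move 9: B@(0,0) -> caps B=0 W=0
Move 10: W@(1,1) -> caps B=0 W=2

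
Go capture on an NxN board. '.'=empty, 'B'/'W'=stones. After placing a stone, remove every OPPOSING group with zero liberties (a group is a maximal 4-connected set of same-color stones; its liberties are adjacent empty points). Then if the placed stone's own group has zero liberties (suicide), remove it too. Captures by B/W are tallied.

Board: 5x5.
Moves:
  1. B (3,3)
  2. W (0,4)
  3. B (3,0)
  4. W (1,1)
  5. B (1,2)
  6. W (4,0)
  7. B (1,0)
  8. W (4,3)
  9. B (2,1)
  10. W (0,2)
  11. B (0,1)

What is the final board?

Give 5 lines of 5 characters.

Move 1: B@(3,3) -> caps B=0 W=0
Move 2: W@(0,4) -> caps B=0 W=0
Move 3: B@(3,0) -> caps B=0 W=0
Move 4: W@(1,1) -> caps B=0 W=0
Move 5: B@(1,2) -> caps B=0 W=0
Move 6: W@(4,0) -> caps B=0 W=0
Move 7: B@(1,0) -> caps B=0 W=0
Move 8: W@(4,3) -> caps B=0 W=0
Move 9: B@(2,1) -> caps B=0 W=0
Move 10: W@(0,2) -> caps B=0 W=0
Move 11: B@(0,1) -> caps B=1 W=0

Answer: .BW.W
B.B..
.B...
B..B.
W..W.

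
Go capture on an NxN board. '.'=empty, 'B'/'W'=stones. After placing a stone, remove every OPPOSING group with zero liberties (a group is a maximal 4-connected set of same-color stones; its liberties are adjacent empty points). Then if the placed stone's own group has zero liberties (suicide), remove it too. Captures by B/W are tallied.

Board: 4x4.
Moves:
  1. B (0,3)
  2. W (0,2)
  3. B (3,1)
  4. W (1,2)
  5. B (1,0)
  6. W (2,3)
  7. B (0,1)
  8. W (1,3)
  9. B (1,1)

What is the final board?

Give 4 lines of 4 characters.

Move 1: B@(0,3) -> caps B=0 W=0
Move 2: W@(0,2) -> caps B=0 W=0
Move 3: B@(3,1) -> caps B=0 W=0
Move 4: W@(1,2) -> caps B=0 W=0
Move 5: B@(1,0) -> caps B=0 W=0
Move 6: W@(2,3) -> caps B=0 W=0
Move 7: B@(0,1) -> caps B=0 W=0
Move 8: W@(1,3) -> caps B=0 W=1
Move 9: B@(1,1) -> caps B=0 W=1

Answer: .BW.
BBWW
...W
.B..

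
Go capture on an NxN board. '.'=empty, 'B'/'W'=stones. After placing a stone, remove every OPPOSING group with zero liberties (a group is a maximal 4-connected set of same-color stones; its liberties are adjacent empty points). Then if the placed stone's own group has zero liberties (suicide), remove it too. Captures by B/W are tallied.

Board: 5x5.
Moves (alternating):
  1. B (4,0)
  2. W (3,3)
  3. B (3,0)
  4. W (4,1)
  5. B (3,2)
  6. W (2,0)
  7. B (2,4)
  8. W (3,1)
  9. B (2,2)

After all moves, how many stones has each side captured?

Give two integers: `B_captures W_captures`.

Answer: 0 2

Derivation:
Move 1: B@(4,0) -> caps B=0 W=0
Move 2: W@(3,3) -> caps B=0 W=0
Move 3: B@(3,0) -> caps B=0 W=0
Move 4: W@(4,1) -> caps B=0 W=0
Move 5: B@(3,2) -> caps B=0 W=0
Move 6: W@(2,0) -> caps B=0 W=0
Move 7: B@(2,4) -> caps B=0 W=0
Move 8: W@(3,1) -> caps B=0 W=2
Move 9: B@(2,2) -> caps B=0 W=2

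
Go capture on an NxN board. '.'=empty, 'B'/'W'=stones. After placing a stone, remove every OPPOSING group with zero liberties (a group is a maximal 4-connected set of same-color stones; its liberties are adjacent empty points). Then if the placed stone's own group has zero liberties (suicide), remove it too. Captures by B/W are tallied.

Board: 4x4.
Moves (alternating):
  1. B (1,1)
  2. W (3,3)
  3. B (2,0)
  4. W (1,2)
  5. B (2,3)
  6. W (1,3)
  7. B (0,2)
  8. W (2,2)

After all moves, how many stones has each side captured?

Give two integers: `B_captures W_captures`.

Answer: 0 1

Derivation:
Move 1: B@(1,1) -> caps B=0 W=0
Move 2: W@(3,3) -> caps B=0 W=0
Move 3: B@(2,0) -> caps B=0 W=0
Move 4: W@(1,2) -> caps B=0 W=0
Move 5: B@(2,3) -> caps B=0 W=0
Move 6: W@(1,3) -> caps B=0 W=0
Move 7: B@(0,2) -> caps B=0 W=0
Move 8: W@(2,2) -> caps B=0 W=1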